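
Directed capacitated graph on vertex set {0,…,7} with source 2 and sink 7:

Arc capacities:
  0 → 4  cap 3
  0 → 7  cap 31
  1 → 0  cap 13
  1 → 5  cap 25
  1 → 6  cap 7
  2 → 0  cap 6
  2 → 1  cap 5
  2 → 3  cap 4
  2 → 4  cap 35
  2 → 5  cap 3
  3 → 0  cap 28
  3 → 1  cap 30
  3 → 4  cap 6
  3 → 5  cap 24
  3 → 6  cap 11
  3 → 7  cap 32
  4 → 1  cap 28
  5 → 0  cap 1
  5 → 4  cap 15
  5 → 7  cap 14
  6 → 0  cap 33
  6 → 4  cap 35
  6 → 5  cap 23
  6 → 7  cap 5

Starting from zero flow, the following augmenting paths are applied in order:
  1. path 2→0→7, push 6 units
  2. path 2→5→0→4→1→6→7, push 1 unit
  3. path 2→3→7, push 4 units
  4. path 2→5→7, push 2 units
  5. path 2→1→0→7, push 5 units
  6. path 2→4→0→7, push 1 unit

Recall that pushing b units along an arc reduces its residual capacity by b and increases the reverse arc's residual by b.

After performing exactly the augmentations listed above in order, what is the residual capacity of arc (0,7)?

after path 1 (2→0→7, push 6): res(0,7)=25
after path 2 (2→5→0→4→1→6→7, push 1): res(0,7)=25
after path 3 (2→3→7, push 4): res(0,7)=25
after path 4 (2→5→7, push 2): res(0,7)=25
after path 5 (2→1→0→7, push 5): res(0,7)=20
after path 6 (2→4→0→7, push 1): res(0,7)=19

Residual capacity of (0,7): 19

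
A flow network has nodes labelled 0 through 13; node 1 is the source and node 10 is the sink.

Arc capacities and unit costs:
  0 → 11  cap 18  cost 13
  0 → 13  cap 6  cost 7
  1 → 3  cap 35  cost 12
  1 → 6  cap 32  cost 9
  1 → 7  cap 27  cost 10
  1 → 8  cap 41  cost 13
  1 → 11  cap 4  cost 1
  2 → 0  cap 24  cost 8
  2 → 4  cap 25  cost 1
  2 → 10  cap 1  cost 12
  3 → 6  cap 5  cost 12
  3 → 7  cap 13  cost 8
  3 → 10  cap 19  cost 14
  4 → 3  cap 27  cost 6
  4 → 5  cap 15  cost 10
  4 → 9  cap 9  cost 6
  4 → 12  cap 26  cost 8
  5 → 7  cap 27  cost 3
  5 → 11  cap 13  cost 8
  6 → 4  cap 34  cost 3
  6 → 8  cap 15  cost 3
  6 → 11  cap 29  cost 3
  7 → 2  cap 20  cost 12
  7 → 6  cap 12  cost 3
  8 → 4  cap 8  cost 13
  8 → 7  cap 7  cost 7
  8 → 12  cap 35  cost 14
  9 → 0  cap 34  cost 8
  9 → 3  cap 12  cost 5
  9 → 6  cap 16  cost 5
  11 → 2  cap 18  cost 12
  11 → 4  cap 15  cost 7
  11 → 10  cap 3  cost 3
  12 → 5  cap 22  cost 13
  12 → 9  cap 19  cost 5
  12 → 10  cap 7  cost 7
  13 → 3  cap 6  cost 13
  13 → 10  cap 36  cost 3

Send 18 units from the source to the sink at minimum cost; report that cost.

shortest-cost path #1: 1→11→10 push 3 @ unit cost 4 (adds 12)
shortest-cost path #2: 1→11→4→12→10 push 1 @ unit cost 23 (adds 23)
shortest-cost path #3: 1→3→10 push 14 @ unit cost 26 (adds 364)
total cost = 399

Minimum cost for 18 units: 399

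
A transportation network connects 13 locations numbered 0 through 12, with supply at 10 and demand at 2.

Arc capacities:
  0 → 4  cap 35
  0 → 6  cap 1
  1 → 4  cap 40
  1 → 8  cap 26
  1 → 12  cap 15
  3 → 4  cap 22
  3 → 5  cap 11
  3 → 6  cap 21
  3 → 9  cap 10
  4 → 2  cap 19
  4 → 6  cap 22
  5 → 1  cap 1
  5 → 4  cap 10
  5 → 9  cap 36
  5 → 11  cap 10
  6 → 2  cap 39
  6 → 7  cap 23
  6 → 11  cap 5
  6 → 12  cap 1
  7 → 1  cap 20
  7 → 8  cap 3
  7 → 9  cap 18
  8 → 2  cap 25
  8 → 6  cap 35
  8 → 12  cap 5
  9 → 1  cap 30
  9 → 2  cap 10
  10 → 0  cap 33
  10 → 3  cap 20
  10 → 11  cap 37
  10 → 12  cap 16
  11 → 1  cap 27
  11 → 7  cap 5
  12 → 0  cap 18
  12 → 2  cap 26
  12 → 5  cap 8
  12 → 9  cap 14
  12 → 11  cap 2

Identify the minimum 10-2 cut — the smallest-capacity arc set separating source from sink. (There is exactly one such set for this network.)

augment #1: 10→12→2 push 16
augment #2: 10→0→4→2 push 19
augment #3: 10→0→6→2 push 1
augment #4: 10→3→6→2 push 20
augment #5: 10→0→4→6→2 push 13
augment #6: 10→11→1→8→2 push 25
augment #7: 10→11→1→12→2 push 2
augment #8: 10→11→7→9→2 push 5
max flow = 101; residual-reachable set from 10 gives S-side
cut edges (S→T): {(10,0), (10,3), (10,12), (11,1), (11,7)} total cap 101

Min-cut arcs: {(10,0), (10,3), (10,12), (11,1), (11,7)} (total capacity 101)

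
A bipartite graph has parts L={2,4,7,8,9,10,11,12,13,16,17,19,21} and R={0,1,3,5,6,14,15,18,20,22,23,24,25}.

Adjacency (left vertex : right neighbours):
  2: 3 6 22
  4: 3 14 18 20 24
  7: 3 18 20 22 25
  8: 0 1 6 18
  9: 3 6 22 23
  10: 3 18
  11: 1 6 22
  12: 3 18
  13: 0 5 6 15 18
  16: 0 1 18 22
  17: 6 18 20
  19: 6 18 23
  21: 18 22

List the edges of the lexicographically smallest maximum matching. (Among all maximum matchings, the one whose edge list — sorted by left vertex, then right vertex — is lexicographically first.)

Lex-smallest maximum matching: {(2,3), (4,14), (7,25), (8,0), (9,6), (10,18), (11,1), (13,5), (16,22), (17,20), (19,23)}

|M| = 11 (so the lex-smallest maximum matching has 11 edges)
process left vertices in ascending order; for each, take the smallest-labelled available neighbour that still permits 11 edges overall, or leave it unmatched if none does
lex-smallest matching: {2-3, 4-14, 7-25, 8-0, 9-6, 10-18, 11-1, 13-5, 16-22, 17-20, 19-23}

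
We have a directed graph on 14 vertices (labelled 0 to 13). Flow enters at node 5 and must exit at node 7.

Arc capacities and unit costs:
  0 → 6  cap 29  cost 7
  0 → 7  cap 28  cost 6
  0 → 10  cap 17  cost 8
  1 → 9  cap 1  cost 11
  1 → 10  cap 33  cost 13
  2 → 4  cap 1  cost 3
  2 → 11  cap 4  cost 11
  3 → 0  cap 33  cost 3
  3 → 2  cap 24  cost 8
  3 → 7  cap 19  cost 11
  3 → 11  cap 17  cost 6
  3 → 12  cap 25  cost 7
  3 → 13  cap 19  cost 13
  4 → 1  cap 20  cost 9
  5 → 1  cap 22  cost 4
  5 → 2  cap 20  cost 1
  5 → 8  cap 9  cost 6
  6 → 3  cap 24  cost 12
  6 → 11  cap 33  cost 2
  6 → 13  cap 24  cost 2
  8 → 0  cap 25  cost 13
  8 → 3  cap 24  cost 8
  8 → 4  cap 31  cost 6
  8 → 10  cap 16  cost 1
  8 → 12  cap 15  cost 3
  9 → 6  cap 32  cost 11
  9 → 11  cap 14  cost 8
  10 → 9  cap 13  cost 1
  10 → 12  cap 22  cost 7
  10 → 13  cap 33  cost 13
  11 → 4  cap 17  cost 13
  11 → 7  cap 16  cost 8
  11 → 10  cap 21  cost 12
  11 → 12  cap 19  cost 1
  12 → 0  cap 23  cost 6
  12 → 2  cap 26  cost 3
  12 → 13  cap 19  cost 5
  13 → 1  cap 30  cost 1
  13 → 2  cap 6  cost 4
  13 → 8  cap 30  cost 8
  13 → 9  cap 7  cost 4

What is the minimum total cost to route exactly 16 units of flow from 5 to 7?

Minimum cost for 16 units: 368

shortest-cost path #1: 5→2→11→7 push 4 @ unit cost 20 (adds 80)
shortest-cost path #2: 5→8→12→0→7 push 9 @ unit cost 21 (adds 189)
shortest-cost path #3: 5→1→9→11→7 push 1 @ unit cost 31 (adds 31)
shortest-cost path #4: 5→1→10→9→11→7 push 2 @ unit cost 34 (adds 68)
total cost = 368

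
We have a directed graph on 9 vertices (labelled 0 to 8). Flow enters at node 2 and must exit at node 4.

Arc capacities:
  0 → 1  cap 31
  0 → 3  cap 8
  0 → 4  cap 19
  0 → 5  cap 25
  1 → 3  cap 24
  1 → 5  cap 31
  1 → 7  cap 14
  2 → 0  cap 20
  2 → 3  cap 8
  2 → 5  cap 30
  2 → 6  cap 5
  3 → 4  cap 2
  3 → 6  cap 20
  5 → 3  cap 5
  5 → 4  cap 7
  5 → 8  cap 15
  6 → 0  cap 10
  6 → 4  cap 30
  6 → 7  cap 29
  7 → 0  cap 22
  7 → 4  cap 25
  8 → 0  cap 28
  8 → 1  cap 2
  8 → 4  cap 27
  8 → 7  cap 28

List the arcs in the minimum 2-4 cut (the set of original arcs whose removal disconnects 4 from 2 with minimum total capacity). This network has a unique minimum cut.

augment #1: 2→0→4 push 19
augment #2: 2→3→4 push 2
augment #3: 2→5→4 push 7
augment #4: 2→6→4 push 5
augment #5: 2→3→6→4 push 6
augment #6: 2→5→8→4 push 15
augment #7: 2→0→1→7→4 push 1
augment #8: 2→5→3→6→4 push 5
max flow = 60; residual-reachable set from 2 gives S-side
cut edges (S→T): {(2,0), (2,3), (2,6), (5,3), (5,4), (5,8)} total cap 60

Min-cut arcs: {(2,0), (2,3), (2,6), (5,3), (5,4), (5,8)} (total capacity 60)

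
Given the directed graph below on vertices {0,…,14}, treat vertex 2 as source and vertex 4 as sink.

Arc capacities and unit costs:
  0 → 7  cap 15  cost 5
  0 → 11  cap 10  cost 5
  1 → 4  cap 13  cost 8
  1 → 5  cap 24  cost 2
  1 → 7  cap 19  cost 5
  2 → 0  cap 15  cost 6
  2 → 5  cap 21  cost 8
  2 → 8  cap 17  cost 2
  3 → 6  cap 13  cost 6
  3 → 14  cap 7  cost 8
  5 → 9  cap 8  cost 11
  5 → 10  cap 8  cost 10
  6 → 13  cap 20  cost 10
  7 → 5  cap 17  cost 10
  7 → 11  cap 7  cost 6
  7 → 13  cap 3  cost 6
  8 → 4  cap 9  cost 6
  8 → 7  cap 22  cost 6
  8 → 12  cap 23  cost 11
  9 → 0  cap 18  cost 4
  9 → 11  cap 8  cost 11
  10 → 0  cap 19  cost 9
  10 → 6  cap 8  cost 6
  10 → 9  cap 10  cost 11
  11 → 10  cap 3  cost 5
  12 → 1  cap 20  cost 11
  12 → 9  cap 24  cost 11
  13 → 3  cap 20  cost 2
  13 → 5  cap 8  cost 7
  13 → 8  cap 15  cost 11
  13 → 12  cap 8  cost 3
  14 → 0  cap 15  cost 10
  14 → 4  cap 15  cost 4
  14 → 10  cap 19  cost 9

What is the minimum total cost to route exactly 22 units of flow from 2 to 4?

Minimum cost for 22 units: 513

shortest-cost path #1: 2→8→4 push 9 @ unit cost 8 (adds 72)
shortest-cost path #2: 2→8→7→13→3→14→4 push 3 @ unit cost 28 (adds 84)
shortest-cost path #3: 2→8→12→1→4 push 5 @ unit cost 32 (adds 160)
shortest-cost path #4: 2→0→7→8→12→1→4 push 3 @ unit cost 35 (adds 105)
shortest-cost path #5: 2→0→11→10→6→13→3→14→4 push 2 @ unit cost 46 (adds 92)
total cost = 513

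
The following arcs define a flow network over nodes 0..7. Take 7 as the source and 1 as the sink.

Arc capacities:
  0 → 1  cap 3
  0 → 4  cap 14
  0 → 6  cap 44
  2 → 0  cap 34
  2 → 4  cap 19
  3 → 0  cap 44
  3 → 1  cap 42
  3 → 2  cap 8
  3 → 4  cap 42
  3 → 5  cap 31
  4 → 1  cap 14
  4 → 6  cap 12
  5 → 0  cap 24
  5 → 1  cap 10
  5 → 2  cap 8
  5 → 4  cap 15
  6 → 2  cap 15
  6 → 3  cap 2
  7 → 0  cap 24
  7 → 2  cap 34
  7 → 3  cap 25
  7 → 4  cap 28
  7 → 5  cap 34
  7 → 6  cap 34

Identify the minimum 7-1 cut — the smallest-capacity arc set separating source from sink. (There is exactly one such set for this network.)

augment #1: 7→0→1 push 3
augment #2: 7→3→1 push 25
augment #3: 7→4→1 push 14
augment #4: 7→5→1 push 10
augment #5: 7→6→3→1 push 2
max flow = 54; residual-reachable set from 7 gives S-side
cut edges (S→T): {(0,1), (4,1), (5,1), (6,3), (7,3)} total cap 54

Min-cut arcs: {(0,1), (4,1), (5,1), (6,3), (7,3)} (total capacity 54)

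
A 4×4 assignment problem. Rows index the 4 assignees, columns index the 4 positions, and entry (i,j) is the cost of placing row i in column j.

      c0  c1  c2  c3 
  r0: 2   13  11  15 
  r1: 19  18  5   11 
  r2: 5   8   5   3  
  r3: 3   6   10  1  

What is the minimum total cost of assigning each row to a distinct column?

one of 2 optimal assignments: row0→col0 (cost 2), row1→col2 (cost 5), row2→col1 (cost 8), row3→col3 (cost 1)
total = 2 + 5 + 8 + 1 = 16

Minimum assignment cost: 16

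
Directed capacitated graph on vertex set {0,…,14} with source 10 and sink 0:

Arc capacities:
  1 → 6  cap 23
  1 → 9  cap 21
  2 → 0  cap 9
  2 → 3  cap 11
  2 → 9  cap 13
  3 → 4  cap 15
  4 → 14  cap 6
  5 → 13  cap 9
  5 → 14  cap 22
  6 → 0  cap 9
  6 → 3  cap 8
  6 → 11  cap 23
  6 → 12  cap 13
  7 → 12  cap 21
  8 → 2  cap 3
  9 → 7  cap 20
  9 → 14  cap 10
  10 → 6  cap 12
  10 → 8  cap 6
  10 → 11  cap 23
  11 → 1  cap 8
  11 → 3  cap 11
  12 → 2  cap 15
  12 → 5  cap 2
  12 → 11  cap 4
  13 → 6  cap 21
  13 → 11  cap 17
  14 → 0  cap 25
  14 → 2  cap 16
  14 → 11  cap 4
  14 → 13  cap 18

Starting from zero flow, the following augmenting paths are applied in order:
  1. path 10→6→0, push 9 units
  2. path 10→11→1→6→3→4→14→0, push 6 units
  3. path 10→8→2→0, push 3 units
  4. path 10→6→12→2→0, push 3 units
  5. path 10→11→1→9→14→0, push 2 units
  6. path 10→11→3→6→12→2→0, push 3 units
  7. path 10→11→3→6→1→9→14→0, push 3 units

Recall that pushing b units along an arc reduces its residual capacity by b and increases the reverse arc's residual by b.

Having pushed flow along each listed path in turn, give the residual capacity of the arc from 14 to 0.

after path 1 (10→6→0, push 9): res(14,0)=25
after path 2 (10→11→1→6→3→4→14→0, push 6): res(14,0)=19
after path 3 (10→8→2→0, push 3): res(14,0)=19
after path 4 (10→6→12→2→0, push 3): res(14,0)=19
after path 5 (10→11→1→9→14→0, push 2): res(14,0)=17
after path 6 (10→11→3→6→12→2→0, push 3): res(14,0)=17
after path 7 (10→11→3→6→1→9→14→0, push 3): res(14,0)=14

Residual capacity of (14,0): 14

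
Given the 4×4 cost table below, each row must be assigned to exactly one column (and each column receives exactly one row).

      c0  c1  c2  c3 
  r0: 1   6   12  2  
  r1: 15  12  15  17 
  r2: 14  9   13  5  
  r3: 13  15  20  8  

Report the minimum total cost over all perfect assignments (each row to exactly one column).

optimal assignment: row0→col0 (cost 1), row1→col2 (cost 15), row2→col1 (cost 9), row3→col3 (cost 8)
total = 1 + 15 + 9 + 8 = 33

Minimum assignment cost: 33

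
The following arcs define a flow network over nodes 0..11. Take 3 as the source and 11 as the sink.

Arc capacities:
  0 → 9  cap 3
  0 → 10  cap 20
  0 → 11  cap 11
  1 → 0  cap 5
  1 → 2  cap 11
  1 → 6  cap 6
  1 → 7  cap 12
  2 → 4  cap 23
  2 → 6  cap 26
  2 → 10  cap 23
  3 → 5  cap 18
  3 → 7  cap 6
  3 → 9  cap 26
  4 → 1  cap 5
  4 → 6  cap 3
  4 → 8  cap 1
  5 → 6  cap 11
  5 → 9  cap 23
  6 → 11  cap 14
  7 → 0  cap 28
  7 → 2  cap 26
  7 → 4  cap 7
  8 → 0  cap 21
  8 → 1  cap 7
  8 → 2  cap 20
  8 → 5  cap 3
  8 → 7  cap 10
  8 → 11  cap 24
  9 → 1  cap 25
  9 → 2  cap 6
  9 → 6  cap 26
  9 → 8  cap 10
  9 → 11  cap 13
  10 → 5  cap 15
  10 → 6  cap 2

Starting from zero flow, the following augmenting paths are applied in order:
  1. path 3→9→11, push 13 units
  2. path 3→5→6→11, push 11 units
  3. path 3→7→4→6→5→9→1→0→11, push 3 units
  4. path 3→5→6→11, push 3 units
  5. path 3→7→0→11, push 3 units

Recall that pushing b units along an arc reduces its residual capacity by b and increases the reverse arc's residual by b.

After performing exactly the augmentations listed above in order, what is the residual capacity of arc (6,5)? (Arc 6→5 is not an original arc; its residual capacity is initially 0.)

after path 1 (3→9→11, push 13): res(6,5)=0
after path 2 (3→5→6→11, push 11): res(6,5)=11
after path 3 (3→7→4→6→5→9→1→0→11, push 3): res(6,5)=8
after path 4 (3→5→6→11, push 3): res(6,5)=11
after path 5 (3→7→0→11, push 3): res(6,5)=11

Residual capacity of (6,5): 11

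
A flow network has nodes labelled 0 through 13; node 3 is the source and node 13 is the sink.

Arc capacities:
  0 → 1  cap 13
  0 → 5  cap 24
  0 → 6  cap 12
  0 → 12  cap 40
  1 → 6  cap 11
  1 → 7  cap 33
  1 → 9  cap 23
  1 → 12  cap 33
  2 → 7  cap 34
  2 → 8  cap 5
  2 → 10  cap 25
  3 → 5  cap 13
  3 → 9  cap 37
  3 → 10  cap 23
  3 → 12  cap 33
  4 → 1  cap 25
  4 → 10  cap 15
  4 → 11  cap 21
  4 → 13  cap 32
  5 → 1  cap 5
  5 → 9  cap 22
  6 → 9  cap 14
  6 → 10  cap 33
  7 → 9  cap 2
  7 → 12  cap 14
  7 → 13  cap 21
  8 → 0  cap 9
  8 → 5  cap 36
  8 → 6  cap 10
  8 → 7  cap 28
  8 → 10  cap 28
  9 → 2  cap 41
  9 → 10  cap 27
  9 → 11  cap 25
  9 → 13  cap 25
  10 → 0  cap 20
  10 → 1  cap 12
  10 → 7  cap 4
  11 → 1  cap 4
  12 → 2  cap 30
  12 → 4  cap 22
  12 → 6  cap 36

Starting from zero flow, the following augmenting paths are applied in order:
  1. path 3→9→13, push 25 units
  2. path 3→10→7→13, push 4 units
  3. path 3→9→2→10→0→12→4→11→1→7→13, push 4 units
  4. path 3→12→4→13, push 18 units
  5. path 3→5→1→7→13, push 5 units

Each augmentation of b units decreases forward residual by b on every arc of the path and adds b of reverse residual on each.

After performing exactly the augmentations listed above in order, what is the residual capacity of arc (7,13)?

Residual capacity of (7,13): 8

after path 1 (3→9→13, push 25): res(7,13)=21
after path 2 (3→10→7→13, push 4): res(7,13)=17
after path 3 (3→9→2→10→0→12→4→11→1→7→13, push 4): res(7,13)=13
after path 4 (3→12→4→13, push 18): res(7,13)=13
after path 5 (3→5→1→7→13, push 5): res(7,13)=8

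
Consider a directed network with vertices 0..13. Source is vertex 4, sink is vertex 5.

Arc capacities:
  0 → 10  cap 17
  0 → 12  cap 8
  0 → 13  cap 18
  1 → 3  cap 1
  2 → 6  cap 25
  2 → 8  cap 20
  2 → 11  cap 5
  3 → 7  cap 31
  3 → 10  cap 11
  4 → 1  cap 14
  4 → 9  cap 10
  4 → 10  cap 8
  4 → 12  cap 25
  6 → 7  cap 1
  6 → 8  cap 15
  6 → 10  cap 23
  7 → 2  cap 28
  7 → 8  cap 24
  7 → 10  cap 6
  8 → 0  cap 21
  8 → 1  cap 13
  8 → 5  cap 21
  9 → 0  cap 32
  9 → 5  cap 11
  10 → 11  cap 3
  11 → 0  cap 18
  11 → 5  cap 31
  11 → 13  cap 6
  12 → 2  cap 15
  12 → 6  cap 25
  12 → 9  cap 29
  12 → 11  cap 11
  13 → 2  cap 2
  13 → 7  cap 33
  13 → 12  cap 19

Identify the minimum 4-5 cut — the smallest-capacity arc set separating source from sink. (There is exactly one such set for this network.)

augment #1: 4→9→5 push 10
augment #2: 4→10→11→5 push 3
augment #3: 4→12→9→5 push 1
augment #4: 4→12→11→5 push 11
augment #5: 4→12→2→8→5 push 13
augment #6: 4→1→3→7→8→5 push 1
max flow = 39; residual-reachable set from 4 gives S-side
cut edges (S→T): {(1,3), (4,9), (4,12), (10,11)} total cap 39

Min-cut arcs: {(1,3), (4,9), (4,12), (10,11)} (total capacity 39)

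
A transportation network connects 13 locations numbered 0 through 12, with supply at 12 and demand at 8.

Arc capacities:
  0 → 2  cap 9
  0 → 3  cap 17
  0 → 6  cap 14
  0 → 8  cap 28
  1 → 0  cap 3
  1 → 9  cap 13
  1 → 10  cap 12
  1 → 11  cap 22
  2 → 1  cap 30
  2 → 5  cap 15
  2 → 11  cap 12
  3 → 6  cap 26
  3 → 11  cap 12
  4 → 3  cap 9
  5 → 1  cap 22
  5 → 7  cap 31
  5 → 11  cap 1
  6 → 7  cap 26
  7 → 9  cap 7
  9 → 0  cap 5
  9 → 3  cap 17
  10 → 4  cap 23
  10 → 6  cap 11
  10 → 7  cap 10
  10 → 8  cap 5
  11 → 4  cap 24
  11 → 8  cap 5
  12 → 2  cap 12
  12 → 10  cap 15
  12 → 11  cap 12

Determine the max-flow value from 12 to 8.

augment #1: 12→10→8 bottleneck 5, total now 5
augment #2: 12→11→8 bottleneck 5, total now 10
augment #3: 12→2→1→0→8 bottleneck 3, total now 13
augment #4: 12→2→1→9→0→8 bottleneck 5, total now 18

Maximum flow value: 18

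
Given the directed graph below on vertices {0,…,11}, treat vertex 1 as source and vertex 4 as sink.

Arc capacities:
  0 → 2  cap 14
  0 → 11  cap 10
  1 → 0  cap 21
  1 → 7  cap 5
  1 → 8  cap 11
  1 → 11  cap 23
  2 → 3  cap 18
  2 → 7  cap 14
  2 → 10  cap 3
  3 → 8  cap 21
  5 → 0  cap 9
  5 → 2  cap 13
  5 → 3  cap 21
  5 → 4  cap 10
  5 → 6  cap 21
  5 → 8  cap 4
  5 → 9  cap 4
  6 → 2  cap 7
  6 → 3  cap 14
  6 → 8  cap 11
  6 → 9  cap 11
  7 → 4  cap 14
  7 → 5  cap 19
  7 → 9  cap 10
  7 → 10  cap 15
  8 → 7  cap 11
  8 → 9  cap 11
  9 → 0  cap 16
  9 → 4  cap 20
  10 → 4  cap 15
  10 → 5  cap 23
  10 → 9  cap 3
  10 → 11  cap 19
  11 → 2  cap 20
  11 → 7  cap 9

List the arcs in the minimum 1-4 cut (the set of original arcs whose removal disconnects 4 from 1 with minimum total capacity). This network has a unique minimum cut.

augment #1: 1→7→4 push 5
augment #2: 1→8→7→4 push 9
augment #3: 1→8→9→4 push 2
augment #4: 1→0→2→10→4 push 3
augment #5: 1→11→7→5→4 push 9
augment #6: 1→0→2→7→5→4 push 1
augment #7: 1→0→2→7→9→4 push 10
augment #8: 1→11→2→7→10→4 push 3
augment #9: 1→11→2→3→8→9→4 push 8
augment #10: 1→11→2→3→8→7→10→4 push 2
augment #11: 1→11→2→3→8→9→7→10→4 push 1
max flow = 53; residual-reachable set from 1 gives S-side
cut edges (S→T): {(1,7), (2,7), (2,10), (8,7), (8,9), (11,7)} total cap 53

Min-cut arcs: {(1,7), (2,7), (2,10), (8,7), (8,9), (11,7)} (total capacity 53)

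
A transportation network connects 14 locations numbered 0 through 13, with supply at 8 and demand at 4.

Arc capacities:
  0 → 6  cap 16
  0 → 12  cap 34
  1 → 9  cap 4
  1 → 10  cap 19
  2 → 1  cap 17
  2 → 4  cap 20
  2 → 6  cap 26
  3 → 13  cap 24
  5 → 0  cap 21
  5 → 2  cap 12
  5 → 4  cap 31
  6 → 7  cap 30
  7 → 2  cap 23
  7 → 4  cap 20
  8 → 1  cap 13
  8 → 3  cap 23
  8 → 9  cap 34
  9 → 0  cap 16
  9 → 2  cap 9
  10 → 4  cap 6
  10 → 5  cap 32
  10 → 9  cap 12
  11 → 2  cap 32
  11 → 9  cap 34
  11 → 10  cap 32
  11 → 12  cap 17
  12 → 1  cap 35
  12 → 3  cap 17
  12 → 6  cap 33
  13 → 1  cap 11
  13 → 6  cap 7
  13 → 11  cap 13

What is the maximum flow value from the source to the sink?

Maximum flow value: 61

augment #1: 8→1→10→4 bottleneck 6, total now 6
augment #2: 8→9→2→4 bottleneck 9, total now 15
augment #3: 8→1→10→5→4 bottleneck 7, total now 22
augment #4: 8→3→13→6→7→4 bottleneck 7, total now 29
augment #5: 8→3→13→11→2→4 bottleneck 11, total now 40
augment #6: 8→9→0→6→7→4 bottleneck 13, total now 53
augment #7: 8→3→13→1→10→5→4 bottleneck 5, total now 58
augment #8: 8→9→0→12→1→10→5→4 bottleneck 1, total now 59
augment #9: 8→9→0→6→13→11→10→5→4 bottleneck 2, total now 61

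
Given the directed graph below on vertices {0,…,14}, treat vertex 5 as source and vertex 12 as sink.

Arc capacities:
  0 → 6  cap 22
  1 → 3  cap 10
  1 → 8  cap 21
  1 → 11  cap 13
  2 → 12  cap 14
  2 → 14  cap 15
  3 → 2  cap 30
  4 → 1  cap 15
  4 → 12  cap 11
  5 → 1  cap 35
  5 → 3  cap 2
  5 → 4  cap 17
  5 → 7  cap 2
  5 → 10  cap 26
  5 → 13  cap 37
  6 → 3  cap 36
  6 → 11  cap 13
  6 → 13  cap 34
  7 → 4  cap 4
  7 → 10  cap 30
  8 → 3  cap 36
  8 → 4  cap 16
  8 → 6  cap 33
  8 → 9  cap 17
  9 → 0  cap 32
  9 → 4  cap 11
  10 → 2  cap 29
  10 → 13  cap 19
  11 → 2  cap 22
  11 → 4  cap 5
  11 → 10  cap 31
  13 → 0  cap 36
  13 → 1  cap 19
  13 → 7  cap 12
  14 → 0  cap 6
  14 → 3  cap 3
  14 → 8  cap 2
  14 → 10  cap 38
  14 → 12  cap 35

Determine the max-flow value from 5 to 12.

augment #1: 5→4→12 bottleneck 11, total now 11
augment #2: 5→3→2→12 bottleneck 2, total now 13
augment #3: 5→10→2→12 bottleneck 12, total now 25
augment #4: 5→10→2→14→12 bottleneck 14, total now 39
augment #5: 5→1→3→2→14→12 bottleneck 1, total now 40

Maximum flow value: 40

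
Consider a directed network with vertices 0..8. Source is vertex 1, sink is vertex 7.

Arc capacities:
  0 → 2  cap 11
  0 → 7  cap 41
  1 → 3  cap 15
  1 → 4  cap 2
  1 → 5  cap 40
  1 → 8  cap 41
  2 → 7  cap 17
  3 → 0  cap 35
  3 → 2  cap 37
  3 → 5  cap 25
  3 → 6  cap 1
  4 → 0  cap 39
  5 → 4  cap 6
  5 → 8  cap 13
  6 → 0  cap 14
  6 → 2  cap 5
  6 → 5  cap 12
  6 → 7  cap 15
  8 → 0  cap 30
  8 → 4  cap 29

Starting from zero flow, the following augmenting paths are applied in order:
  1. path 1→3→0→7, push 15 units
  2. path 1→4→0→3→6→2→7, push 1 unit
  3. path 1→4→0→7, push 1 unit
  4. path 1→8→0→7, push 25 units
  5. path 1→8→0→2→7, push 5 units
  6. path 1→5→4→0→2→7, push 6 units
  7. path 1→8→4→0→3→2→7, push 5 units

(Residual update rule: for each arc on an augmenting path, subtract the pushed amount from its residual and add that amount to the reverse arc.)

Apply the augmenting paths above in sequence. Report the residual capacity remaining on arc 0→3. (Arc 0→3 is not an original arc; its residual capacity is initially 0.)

after path 1 (1→3→0→7, push 15): res(0,3)=15
after path 2 (1→4→0→3→6→2→7, push 1): res(0,3)=14
after path 3 (1→4→0→7, push 1): res(0,3)=14
after path 4 (1→8→0→7, push 25): res(0,3)=14
after path 5 (1→8→0→2→7, push 5): res(0,3)=14
after path 6 (1→5→4→0→2→7, push 6): res(0,3)=14
after path 7 (1→8→4→0→3→2→7, push 5): res(0,3)=9

Residual capacity of (0,3): 9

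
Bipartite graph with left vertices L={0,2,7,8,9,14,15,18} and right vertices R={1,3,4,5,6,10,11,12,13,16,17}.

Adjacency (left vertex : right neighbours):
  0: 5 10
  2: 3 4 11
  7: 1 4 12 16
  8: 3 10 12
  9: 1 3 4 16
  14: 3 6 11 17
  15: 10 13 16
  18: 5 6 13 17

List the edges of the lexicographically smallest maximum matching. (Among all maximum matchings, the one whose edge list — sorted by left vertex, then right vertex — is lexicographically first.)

|M| = 8 (so the lex-smallest maximum matching has 8 edges)
process left vertices in ascending order; for each, take the smallest-labelled available neighbour that still permits 8 edges overall, or leave it unmatched if none does
lex-smallest matching: {0-5, 2-3, 7-1, 8-10, 9-4, 14-6, 15-13, 18-17}

Lex-smallest maximum matching: {(0,5), (2,3), (7,1), (8,10), (9,4), (14,6), (15,13), (18,17)}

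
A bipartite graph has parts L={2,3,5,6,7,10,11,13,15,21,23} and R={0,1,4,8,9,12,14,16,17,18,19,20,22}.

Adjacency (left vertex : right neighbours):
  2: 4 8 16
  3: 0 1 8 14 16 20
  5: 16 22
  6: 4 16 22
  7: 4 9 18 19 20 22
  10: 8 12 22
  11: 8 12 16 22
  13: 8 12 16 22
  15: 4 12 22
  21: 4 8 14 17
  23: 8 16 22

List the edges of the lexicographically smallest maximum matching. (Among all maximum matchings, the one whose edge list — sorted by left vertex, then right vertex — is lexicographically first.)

|M| = 8 (so the lex-smallest maximum matching has 8 edges)
process left vertices in ascending order; for each, take the smallest-labelled available neighbour that still permits 8 edges overall, or leave it unmatched if none does
lex-smallest matching: {2-4, 3-0, 5-16, 6-22, 7-9, 10-8, 11-12, 21-14}

Lex-smallest maximum matching: {(2,4), (3,0), (5,16), (6,22), (7,9), (10,8), (11,12), (21,14)}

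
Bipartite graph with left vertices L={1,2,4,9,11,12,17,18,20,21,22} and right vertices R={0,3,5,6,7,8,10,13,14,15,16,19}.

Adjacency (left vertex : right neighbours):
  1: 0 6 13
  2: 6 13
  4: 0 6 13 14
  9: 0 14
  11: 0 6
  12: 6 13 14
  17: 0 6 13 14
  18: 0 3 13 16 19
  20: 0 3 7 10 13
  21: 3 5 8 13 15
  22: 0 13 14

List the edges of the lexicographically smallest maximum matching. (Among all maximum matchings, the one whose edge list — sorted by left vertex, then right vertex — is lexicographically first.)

Lex-smallest maximum matching: {(1,0), (2,6), (4,13), (9,14), (18,3), (20,7), (21,5)}

|M| = 7 (so the lex-smallest maximum matching has 7 edges)
process left vertices in ascending order; for each, take the smallest-labelled available neighbour that still permits 7 edges overall, or leave it unmatched if none does
lex-smallest matching: {1-0, 2-6, 4-13, 9-14, 18-3, 20-7, 21-5}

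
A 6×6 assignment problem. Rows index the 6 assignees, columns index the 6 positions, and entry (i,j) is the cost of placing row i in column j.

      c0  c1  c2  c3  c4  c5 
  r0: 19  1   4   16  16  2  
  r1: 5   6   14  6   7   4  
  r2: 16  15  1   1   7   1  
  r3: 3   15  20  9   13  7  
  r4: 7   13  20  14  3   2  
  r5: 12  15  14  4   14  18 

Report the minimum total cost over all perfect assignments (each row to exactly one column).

optimal assignment: row0→col1 (cost 1), row1→col5 (cost 4), row2→col2 (cost 1), row3→col0 (cost 3), row4→col4 (cost 3), row5→col3 (cost 4)
total = 1 + 4 + 1 + 3 + 3 + 4 = 16

Minimum assignment cost: 16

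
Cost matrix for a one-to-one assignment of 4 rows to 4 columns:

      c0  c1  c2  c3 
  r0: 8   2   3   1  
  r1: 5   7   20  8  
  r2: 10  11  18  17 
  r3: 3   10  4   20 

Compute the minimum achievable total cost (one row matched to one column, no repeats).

Minimum assignment cost: 21

optimal assignment: row0→col3 (cost 1), row1→col0 (cost 5), row2→col1 (cost 11), row3→col2 (cost 4)
total = 1 + 5 + 11 + 4 = 21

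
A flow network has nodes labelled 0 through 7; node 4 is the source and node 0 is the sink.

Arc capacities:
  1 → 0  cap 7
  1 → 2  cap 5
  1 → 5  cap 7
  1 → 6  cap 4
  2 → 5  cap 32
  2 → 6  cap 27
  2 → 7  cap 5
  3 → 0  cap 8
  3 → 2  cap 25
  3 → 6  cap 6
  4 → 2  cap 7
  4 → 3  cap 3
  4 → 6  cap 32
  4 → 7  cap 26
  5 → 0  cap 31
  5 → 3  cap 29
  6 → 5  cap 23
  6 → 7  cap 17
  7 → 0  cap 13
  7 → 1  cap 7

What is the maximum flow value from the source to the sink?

augment #1: 4→3→0 bottleneck 3, total now 3
augment #2: 4→7→0 bottleneck 13, total now 16
augment #3: 4→2→5→0 bottleneck 7, total now 23
augment #4: 4→6→5→0 bottleneck 23, total now 46
augment #5: 4→7→1→0 bottleneck 7, total now 53

Maximum flow value: 53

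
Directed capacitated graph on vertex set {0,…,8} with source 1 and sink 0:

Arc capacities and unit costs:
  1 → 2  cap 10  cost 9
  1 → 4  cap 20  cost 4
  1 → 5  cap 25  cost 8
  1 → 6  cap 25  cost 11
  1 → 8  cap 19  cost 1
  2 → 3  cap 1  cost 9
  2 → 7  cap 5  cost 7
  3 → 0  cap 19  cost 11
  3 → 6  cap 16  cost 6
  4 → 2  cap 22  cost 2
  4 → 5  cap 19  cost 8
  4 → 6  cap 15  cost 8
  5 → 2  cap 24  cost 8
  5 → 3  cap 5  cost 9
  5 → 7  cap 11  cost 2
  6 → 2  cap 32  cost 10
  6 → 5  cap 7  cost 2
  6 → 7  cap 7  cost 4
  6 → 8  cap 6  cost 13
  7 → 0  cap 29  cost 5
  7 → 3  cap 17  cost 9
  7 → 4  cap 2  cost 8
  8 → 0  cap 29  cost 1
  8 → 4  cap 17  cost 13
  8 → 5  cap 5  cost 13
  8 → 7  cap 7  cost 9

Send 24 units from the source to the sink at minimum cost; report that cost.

shortest-cost path #1: 1→8→0 push 19 @ unit cost 2 (adds 38)
shortest-cost path #2: 1→5→7→0 push 5 @ unit cost 15 (adds 75)
total cost = 113

Minimum cost for 24 units: 113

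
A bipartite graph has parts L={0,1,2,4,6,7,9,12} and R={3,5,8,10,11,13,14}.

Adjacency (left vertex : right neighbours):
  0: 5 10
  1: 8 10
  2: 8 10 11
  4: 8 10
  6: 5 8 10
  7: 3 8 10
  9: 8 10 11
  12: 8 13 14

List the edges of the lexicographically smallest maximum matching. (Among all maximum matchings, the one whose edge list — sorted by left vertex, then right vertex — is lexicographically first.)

|M| = 6 (so the lex-smallest maximum matching has 6 edges)
process left vertices in ascending order; for each, take the smallest-labelled available neighbour that still permits 6 edges overall, or leave it unmatched if none does
lex-smallest matching: {0-5, 1-8, 2-10, 7-3, 9-11, 12-13}

Lex-smallest maximum matching: {(0,5), (1,8), (2,10), (7,3), (9,11), (12,13)}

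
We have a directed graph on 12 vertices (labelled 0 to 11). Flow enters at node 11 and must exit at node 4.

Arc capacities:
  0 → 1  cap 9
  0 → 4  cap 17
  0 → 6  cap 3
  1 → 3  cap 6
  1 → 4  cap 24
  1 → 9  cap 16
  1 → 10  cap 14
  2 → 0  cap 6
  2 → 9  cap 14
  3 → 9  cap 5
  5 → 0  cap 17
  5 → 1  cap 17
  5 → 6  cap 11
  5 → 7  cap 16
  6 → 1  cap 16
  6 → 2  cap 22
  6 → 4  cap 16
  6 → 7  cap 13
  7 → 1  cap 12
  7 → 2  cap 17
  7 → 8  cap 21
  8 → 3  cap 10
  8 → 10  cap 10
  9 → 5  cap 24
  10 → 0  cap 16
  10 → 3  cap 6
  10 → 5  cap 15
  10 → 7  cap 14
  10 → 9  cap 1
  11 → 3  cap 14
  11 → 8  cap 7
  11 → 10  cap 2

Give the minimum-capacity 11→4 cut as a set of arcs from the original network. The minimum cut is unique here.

augment #1: 11→10→0→4 push 2
augment #2: 11→8→10→0→4 push 7
augment #3: 11→3→9→5→0→4 push 5
max flow = 14; residual-reachable set from 11 gives S-side
cut edges (S→T): {(3,9), (11,8), (11,10)} total cap 14

Min-cut arcs: {(3,9), (11,8), (11,10)} (total capacity 14)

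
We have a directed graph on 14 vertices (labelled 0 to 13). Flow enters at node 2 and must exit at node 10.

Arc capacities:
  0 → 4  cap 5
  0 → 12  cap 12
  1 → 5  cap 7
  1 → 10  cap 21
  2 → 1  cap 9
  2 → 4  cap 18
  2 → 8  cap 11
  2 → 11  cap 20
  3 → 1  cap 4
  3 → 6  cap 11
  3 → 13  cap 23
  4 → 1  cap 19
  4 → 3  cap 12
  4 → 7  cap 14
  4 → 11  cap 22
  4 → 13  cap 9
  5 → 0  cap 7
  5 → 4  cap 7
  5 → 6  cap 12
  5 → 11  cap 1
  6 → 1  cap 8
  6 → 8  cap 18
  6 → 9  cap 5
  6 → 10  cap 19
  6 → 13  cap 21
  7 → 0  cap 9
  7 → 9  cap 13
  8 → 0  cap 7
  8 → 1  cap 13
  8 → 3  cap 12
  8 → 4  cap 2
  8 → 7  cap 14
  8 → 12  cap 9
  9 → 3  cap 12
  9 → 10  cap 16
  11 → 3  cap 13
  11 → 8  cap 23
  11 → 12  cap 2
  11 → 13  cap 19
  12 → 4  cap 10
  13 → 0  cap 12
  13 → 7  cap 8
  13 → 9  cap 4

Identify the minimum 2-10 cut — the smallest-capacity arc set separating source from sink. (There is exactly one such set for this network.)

augment #1: 2→1→10 push 9
augment #2: 2→4→1→10 push 12
augment #3: 2→4→3→6→10 push 6
augment #4: 2→8→3→6→10 push 5
augment #5: 2→8→7→9→10 push 6
augment #6: 2→11→13→9→10 push 4
augment #7: 2→11→8→7→9→10 push 6
augment #8: 2→11→3→1→5→6→10 push 4
augment #9: 2→11→8→1→5→6→10 push 3
max flow = 55; residual-reachable set from 2 gives S-side
cut edges (S→T): {(1,5), (1,10), (3,6), (9,10)} total cap 55

Min-cut arcs: {(1,5), (1,10), (3,6), (9,10)} (total capacity 55)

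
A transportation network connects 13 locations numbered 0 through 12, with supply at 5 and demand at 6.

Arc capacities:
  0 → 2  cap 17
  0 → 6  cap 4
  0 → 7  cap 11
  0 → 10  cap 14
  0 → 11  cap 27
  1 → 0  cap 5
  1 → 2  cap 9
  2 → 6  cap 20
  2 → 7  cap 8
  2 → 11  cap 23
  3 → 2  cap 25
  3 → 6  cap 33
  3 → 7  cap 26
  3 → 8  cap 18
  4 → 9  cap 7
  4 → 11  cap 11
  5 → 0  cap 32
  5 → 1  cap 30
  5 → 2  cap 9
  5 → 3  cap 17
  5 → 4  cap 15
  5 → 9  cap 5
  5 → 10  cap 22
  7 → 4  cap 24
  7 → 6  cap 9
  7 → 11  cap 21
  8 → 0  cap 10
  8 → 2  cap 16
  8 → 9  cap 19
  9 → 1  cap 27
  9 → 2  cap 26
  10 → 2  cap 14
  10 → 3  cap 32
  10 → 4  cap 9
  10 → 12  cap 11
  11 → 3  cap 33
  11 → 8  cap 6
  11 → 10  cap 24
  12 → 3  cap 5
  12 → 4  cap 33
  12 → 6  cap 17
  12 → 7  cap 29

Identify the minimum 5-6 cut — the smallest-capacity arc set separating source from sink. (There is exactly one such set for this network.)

Min-cut arcs: {(0,6), (2,6), (3,6), (7,6), (10,12)} (total capacity 77)

augment #1: 5→0→6 push 4
augment #2: 5→2→6 push 9
augment #3: 5→3→6 push 17
augment #4: 5→0→2→6 push 11
augment #5: 5→0→7→6 push 9
augment #6: 5→10→3→6 push 16
augment #7: 5→10→12→6 push 6
augment #8: 5→0→10→12→6 push 5
max flow = 77; residual-reachable set from 5 gives S-side
cut edges (S→T): {(0,6), (2,6), (3,6), (7,6), (10,12)} total cap 77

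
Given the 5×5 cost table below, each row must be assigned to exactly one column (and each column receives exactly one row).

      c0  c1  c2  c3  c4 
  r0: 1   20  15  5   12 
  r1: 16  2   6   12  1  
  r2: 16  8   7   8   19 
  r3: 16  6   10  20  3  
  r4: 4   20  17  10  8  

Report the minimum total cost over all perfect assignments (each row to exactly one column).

Minimum assignment cost: 21

optimal assignment: row0→col3 (cost 5), row1→col1 (cost 2), row2→col2 (cost 7), row3→col4 (cost 3), row4→col0 (cost 4)
total = 5 + 2 + 7 + 3 + 4 = 21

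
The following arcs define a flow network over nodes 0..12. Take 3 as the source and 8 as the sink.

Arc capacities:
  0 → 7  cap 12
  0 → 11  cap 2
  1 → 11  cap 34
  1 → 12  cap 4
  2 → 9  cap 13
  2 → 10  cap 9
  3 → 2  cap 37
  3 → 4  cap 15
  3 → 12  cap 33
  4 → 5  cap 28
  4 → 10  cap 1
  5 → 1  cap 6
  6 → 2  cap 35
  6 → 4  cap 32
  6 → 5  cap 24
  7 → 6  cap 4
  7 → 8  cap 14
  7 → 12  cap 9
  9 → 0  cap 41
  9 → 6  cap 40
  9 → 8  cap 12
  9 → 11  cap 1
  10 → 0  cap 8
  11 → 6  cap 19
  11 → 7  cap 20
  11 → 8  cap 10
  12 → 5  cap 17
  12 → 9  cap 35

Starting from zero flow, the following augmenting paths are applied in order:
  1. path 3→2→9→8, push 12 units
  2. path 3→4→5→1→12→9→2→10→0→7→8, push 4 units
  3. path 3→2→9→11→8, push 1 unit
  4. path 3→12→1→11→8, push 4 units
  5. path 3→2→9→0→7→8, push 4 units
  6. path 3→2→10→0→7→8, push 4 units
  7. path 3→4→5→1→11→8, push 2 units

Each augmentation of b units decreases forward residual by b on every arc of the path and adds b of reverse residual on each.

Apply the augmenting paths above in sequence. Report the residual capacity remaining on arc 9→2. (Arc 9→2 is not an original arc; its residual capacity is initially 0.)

after path 1 (3→2→9→8, push 12): res(9,2)=12
after path 2 (3→4→5→1→12→9→2→10→0→7→8, push 4): res(9,2)=8
after path 3 (3→2→9→11→8, push 1): res(9,2)=9
after path 4 (3→12→1→11→8, push 4): res(9,2)=9
after path 5 (3→2→9→0→7→8, push 4): res(9,2)=13
after path 6 (3→2→10→0→7→8, push 4): res(9,2)=13
after path 7 (3→4→5→1→11→8, push 2): res(9,2)=13

Residual capacity of (9,2): 13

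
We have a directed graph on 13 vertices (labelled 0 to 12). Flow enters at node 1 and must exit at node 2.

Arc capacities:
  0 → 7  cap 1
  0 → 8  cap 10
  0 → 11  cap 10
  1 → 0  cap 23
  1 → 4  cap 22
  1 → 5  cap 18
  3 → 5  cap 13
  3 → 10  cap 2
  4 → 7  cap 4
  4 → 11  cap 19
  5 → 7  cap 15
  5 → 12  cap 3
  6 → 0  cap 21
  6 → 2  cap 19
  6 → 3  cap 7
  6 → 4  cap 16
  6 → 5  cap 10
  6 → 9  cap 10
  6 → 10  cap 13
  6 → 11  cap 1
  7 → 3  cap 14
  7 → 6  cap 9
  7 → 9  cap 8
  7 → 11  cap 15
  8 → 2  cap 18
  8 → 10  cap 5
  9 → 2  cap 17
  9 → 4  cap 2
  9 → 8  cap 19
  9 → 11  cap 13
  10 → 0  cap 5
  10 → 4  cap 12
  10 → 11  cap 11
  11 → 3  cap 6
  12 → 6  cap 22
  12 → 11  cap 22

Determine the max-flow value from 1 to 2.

augment #1: 1→0→8→2 bottleneck 10, total now 10
augment #2: 1→0→7→6→2 bottleneck 1, total now 11
augment #3: 1→4→7→6→2 bottleneck 4, total now 15
augment #4: 1→5→7→6→2 bottleneck 4, total now 19
augment #5: 1→5→7→9→2 bottleneck 8, total now 27
augment #6: 1→5→12→6→2 bottleneck 3, total now 30

Maximum flow value: 30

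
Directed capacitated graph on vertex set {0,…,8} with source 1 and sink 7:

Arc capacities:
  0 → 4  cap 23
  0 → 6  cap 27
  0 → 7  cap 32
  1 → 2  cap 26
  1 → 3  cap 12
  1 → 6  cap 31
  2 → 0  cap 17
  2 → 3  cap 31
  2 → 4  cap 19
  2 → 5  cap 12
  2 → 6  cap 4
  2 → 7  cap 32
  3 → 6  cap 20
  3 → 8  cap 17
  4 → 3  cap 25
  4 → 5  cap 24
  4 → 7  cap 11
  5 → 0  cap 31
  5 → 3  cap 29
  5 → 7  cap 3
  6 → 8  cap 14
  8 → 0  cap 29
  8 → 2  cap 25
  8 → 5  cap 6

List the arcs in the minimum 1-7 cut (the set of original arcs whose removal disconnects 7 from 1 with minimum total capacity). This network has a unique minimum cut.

Min-cut arcs: {(1,2), (1,3), (6,8)} (total capacity 52)

augment #1: 1→2→7 push 26
augment #2: 1→3→8→0→7 push 12
augment #3: 1→6→8→0→7 push 14
max flow = 52; residual-reachable set from 1 gives S-side
cut edges (S→T): {(1,2), (1,3), (6,8)} total cap 52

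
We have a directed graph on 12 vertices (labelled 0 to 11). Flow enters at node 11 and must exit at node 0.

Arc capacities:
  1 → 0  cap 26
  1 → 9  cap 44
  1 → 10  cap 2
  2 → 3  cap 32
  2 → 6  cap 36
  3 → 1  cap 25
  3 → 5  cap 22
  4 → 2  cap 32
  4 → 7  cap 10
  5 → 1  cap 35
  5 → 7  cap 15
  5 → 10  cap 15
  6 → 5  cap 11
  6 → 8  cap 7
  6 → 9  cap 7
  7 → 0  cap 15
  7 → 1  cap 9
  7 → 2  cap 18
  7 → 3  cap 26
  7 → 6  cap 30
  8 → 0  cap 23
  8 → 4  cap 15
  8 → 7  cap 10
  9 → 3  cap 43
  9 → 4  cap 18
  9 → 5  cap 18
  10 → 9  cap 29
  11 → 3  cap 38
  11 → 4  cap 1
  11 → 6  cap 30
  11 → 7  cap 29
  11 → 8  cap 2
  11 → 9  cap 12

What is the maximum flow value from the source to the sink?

augment #1: 11→7→0 bottleneck 15, total now 15
augment #2: 11→8→0 bottleneck 2, total now 17
augment #3: 11→3→1→0 bottleneck 25, total now 42
augment #4: 11→6→8→0 bottleneck 7, total now 49
augment #5: 11→7→1→0 bottleneck 1, total now 50

Maximum flow value: 50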